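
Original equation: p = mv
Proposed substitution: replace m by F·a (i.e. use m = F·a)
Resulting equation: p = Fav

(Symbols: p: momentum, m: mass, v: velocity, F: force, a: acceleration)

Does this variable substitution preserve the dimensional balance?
No

[m] = [M] and [F·a] = [L^2 M T^-4]. These differ, so the substitution replaces a quantity by one of different dimensions and the result p = Fav has LHS [L M T^-1] vs RHS [L^3 M T^-5] — inconsistent.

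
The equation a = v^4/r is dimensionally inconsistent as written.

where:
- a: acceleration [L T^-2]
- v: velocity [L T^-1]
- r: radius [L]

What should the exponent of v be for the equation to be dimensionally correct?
The exponent of v should be 2: a = v^2/r

The LHS a has dimensions [L T^-2]; v has dimensions [L T^-1].
As written, the RHS v^4/r (exponent 4 on v) has dimensions [L^3 T^-4], which does not match.
With exponent 2, the RHS v^2/r has dimensions [L T^-2], matching the LHS.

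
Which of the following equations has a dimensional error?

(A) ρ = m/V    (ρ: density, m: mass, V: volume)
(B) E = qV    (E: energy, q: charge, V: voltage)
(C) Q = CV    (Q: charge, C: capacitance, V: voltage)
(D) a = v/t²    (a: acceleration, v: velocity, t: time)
(D) a = v/t²

The equation (D) a = v/t² is dimensionally incorrect.

LHS (a): [L T^-2]
RHS (v/t²): [L T^-3] ✗

The dimensions do not match. The other three equations balance.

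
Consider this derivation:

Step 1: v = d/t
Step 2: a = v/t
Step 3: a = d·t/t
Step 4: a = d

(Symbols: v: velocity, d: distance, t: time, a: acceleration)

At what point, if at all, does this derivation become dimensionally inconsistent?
Step 3

Step 1: v = d/t → LHS [L T^-1], RHS [L T^-1] ✓
Step 2: a = v/t → LHS [L T^-2], RHS [L T^-2] ✓
Step 3: a = d·t/t → LHS [L T^-2], RHS [L] ✗

The first dimensional inconsistency appears in step 3: a = d·t/t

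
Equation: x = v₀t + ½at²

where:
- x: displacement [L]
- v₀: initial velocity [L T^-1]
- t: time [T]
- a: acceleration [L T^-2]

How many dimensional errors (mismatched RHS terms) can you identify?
0

LHS x: [L]
- v₀t: [L] ✓
- ½at²: [L] ✓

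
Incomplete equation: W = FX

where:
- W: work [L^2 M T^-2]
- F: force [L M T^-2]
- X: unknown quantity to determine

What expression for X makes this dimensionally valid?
X = d (distance), dimensions [L]

W has dimensions [L^2 M T^-2]; the rest of the RHS (F) has dimensions [L M T^-2].
So X must have dimensions [L] — X = d (distance).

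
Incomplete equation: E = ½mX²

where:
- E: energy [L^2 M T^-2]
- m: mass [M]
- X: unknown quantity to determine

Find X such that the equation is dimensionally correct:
X = v (velocity), dimensions [L T^-1]

E has dimensions [L^2 M T^-2]; the rest of the RHS (½m) has dimensions [M].
So X² must have dimensions [L^2 T^-2], i.e. X has dimensions [L T^-1] — X = v (velocity).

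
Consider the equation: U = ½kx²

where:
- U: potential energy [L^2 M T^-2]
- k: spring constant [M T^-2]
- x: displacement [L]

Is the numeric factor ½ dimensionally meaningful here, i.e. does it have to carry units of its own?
No

U has dimensions [L^2 M T^-2] and kx² already has dimensions [L^2 M T^-2], so the equation balances without ½ contributing any dimensions. ½ is a pure (dimensionless) number; changing or removing it would not affect dimensional consistency.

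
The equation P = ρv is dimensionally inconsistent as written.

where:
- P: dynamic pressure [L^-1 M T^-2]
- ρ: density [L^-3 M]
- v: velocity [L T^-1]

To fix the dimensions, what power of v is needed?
The exponent of v should be 2: P = ρv^2

The LHS P has dimensions [L^-1 M T^-2]; v has dimensions [L T^-1].
As written, the RHS ρv (exponent 1 on v) has dimensions [L^-2 M T^-1], which does not match.
With exponent 2, the RHS ρv^2 has dimensions [L^-1 M T^-2], matching the LHS.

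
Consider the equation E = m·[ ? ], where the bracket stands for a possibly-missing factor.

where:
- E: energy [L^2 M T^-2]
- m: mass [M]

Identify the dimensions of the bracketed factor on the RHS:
[L^2 T^-2] — velocity squared (e.g. v²)

E has dimensions [L^2 M T^-2]; m has dimensions [M].
The bracketed factor must supply [L^2 M T^-2] / [M] = [L^2 T^-2].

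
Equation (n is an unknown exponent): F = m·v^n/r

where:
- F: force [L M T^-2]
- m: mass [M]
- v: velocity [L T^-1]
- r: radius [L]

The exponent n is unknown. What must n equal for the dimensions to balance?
n = 2

F has dimensions [L M T^-2]; v has dimensions [L T^-1].
The rest of the RHS has dimensions [L^-1 M], so v^n must supply [L^2 T^-2].
With n = 2: m·v^2/r has dimensions [L M T^-2], matching the LHS ✓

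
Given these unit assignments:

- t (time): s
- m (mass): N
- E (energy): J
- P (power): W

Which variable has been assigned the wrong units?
m

The variable m (mass) should have units kg, not N.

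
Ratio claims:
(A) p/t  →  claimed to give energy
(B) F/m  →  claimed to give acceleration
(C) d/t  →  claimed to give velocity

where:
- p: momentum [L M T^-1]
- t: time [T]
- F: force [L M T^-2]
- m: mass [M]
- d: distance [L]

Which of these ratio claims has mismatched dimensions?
(A) p/t does not give energy

(A) p/t: [L M T^-2] ≠ energy [L^2 M T^-2] ✗
(B) F/m: [L T^-2] = acceleration [L T^-2] ✓
(C) d/t: [L T^-1] = velocity [L T^-1] ✓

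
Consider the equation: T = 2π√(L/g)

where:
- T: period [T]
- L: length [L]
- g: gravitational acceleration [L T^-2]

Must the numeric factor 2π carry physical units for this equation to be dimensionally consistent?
No

T has dimensions [T] and √(L/g) already has dimensions [T], so the equation balances without 2π contributing any dimensions. 2π is a pure (dimensionless) number; changing or removing it would not affect dimensional consistency.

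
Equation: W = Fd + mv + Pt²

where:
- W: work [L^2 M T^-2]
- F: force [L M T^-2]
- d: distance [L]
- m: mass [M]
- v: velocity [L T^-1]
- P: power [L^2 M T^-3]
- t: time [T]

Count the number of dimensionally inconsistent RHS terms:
2

LHS W: [L^2 M T^-2]
- Fd: [L^2 M T^-2] ✓
- mv: [L M T^-1] ✗
- Pt²: [L^2 M T^-1] ✗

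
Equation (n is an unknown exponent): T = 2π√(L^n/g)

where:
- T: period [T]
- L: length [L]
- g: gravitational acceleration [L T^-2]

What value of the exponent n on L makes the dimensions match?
n = 1

T has dimensions [T]; L has dimensions [L].
With n = 1: 2π√(L^1/g) has dimensions [T], matching the LHS ✓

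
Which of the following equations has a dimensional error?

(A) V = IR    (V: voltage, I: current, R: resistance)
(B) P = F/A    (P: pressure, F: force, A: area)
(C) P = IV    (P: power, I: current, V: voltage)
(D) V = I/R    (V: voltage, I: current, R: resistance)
(D) V = I/R

The equation (D) V = I/R is dimensionally incorrect.

LHS (V): [I^-1 L^2 M T^-3]
RHS (I/R): [I^3 L^-2 M^-1 T^3] ✗

The dimensions do not match. The other three equations balance.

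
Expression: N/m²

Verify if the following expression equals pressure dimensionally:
Yes

The expression N/m² has dimensions [L^-1 M T^-2], which is exactly pressure [L^-1 M T^-2].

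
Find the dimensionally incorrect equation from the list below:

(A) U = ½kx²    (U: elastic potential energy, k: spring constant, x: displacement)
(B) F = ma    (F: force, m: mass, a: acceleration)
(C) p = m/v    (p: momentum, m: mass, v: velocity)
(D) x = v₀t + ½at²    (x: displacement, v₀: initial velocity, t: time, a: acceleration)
(C) p = m/v

The equation (C) p = m/v is dimensionally incorrect.

LHS (p): [L M T^-1]
RHS (m/v): [L^-1 M T] ✗

The dimensions do not match. The other three equations balance.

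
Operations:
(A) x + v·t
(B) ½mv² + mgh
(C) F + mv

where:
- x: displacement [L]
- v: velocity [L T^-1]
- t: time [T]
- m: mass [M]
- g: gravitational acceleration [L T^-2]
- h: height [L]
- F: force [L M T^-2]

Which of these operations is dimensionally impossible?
(C) F + mv

(A) x + v·t: x [L] and v·t [L] — same dimensions ✓
(B) ½mv² + mgh: ½mv² [L^2 M T^-2] and mgh [L^2 M T^-2] — same dimensions ✓
(C) F + mv: F [L M T^-2] and mv [L M T^-1] — different dimensions cannot be added/subtracted ✗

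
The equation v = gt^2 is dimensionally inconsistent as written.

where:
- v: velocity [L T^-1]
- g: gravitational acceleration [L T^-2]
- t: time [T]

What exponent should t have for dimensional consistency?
The exponent of t should be 1: v = gt

The LHS v has dimensions [L T^-1]; t has dimensions [T].
As written, the RHS gt^2 (exponent 2 on t) has dimensions [L], which does not match.
With exponent 1, the RHS gt has dimensions [L T^-1], matching the LHS.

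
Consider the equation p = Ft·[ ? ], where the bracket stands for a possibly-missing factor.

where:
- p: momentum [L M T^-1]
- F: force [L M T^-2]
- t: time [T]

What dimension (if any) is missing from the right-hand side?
Nothing is missing — the bracketed factor must be dimensionless.

p has dimensions [L M T^-1] and Ft already has dimensions [L M T^-1], so p = Ft is dimensionally complete.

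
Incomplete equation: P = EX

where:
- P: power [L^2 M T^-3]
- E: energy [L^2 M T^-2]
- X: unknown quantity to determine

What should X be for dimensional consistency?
X = f (inverse time / frequency (1/t)), dimensions [T^-1]

P has dimensions [L^2 M T^-3]; the rest of the RHS (E) has dimensions [L^2 M T^-2].
So X must have dimensions [T^-1] — X = f (inverse time / frequency (1/t)).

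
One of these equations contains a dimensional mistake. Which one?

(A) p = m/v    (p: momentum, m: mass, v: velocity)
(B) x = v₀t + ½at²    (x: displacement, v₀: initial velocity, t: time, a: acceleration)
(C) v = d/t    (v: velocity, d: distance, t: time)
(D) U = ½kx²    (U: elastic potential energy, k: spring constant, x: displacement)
(A) p = m/v

The equation (A) p = m/v is dimensionally incorrect.

LHS (p): [L M T^-1]
RHS (m/v): [L^-1 M T] ✗

The dimensions do not match. The other three equations balance.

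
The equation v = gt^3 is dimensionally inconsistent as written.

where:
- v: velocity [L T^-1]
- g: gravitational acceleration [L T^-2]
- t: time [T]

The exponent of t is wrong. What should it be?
The exponent of t should be 1: v = gt

The LHS v has dimensions [L T^-1]; t has dimensions [T].
As written, the RHS gt^3 (exponent 3 on t) has dimensions [L T], which does not match.
With exponent 1, the RHS gt has dimensions [L T^-1], matching the LHS.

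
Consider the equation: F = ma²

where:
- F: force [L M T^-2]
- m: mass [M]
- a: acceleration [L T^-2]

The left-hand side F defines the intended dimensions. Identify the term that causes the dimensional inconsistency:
The right-hand side term ma²

F has dimensions [L M T^-2], but ma² has dimensions [L^2 M T^-4], so the term ma² is dimensionally wrong for F.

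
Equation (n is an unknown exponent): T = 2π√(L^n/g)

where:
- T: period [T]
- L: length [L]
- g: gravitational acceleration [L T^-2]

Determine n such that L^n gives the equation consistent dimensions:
n = 1

T has dimensions [T]; L has dimensions [L].
With n = 1: 2π√(L^1/g) has dimensions [T], matching the LHS ✓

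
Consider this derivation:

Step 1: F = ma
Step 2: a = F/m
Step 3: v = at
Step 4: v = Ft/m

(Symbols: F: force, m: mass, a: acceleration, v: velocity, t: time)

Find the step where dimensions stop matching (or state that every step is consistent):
No step introduces an error — all steps are dimensionally consistent.

Step 1: F = ma → LHS [L M T^-2], RHS [L M T^-2] ✓
Step 2: a = F/m → LHS [L T^-2], RHS [L T^-2] ✓
Step 3: v = at → LHS [L T^-1], RHS [L T^-1] ✓
Step 4: v = Ft/m → LHS [L T^-1], RHS [L T^-1] ✓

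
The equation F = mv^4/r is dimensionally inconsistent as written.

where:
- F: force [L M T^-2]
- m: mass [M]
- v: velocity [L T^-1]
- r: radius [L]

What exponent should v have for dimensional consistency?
The exponent of v should be 2: F = mv^2/r

The LHS F has dimensions [L M T^-2]; v has dimensions [L T^-1].
As written, the RHS mv^4/r (exponent 4 on v) has dimensions [L^3 M T^-4], which does not match.
With exponent 2, the RHS mv^2/r has dimensions [L M T^-2], matching the LHS.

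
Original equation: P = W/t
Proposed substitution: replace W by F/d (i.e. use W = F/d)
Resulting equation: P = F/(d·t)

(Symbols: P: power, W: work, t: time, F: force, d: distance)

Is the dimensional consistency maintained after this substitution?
No

[W] = [L^2 M T^-2] and [F/d] = [M T^-2]. These differ, so the substitution replaces a quantity by one of different dimensions and the result P = F/(d·t) has LHS [L^2 M T^-3] vs RHS [M T^-3] — inconsistent.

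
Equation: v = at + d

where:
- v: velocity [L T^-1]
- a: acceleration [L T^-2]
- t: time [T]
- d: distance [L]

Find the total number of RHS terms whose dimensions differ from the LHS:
1

LHS v: [L T^-1]
- at: [L T^-1] ✓
- d: [L] ✗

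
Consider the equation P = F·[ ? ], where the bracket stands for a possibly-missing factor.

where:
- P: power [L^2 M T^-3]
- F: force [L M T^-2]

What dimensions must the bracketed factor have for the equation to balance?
[L T^-1] — velocity (e.g. v)

P has dimensions [L^2 M T^-3]; F has dimensions [L M T^-2].
The bracketed factor must supply [L^2 M T^-3] / [L M T^-2] = [L T^-1].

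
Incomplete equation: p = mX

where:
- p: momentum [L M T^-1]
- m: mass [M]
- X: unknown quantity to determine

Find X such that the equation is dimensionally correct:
X = v (velocity), dimensions [L T^-1]

p has dimensions [L M T^-1]; the rest of the RHS (m) has dimensions [M].
So X must have dimensions [L T^-1] — X = v (velocity).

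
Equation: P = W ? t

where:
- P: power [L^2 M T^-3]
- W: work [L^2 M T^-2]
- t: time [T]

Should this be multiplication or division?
division (÷): P = W ÷ t

P [L^2 M T^-3]; W [L^2 M T^-2]; t [T].
W × t → [L^2 M T^-1] ✗
W ÷ t → [L^2 M T^-3] ✓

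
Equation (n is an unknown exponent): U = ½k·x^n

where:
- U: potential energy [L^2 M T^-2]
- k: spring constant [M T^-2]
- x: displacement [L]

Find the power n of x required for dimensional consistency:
n = 2

U has dimensions [L^2 M T^-2]; x has dimensions [L].
The rest of the RHS has dimensions [M T^-2], so x^n must supply [L^2].
With n = 2: ½k·x^2 has dimensions [L^2 M T^-2], matching the LHS ✓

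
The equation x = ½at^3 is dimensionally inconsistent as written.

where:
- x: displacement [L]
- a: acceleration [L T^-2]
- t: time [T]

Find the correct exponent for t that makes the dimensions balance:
The exponent of t should be 2: x = ½at^2

The LHS x has dimensions [L]; t has dimensions [T].
As written, the RHS ½at^3 (exponent 3 on t) has dimensions [L T], which does not match.
With exponent 2, the RHS ½at^2 has dimensions [L], matching the LHS.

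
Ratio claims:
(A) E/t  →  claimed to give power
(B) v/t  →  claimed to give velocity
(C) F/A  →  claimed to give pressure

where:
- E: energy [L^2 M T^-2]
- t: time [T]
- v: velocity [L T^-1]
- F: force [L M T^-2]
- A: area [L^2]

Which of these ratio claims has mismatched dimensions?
(B) v/t does not give velocity

(A) E/t: [L^2 M T^-3] = power [L^2 M T^-3] ✓
(B) v/t: [L T^-2] ≠ velocity [L T^-1] ✗
(C) F/A: [L^-1 M T^-2] = pressure [L^-1 M T^-2] ✓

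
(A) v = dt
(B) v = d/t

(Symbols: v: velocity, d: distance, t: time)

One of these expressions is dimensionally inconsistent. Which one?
(A)

(A) v = dt: LHS [L T^-1], RHS [L T] ✗
(B) v = d/t: LHS [L T^-1], RHS [L T^-1] ✓

Expression (A) v = dt is dimensionally incorrect.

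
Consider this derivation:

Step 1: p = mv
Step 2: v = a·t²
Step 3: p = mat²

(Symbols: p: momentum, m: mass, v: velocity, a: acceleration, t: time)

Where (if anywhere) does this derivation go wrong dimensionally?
Step 2

Step 1: p = mv → LHS [L M T^-1], RHS [L M T^-1] ✓
Step 2: v = a·t² → LHS [L T^-1], RHS [L] ✗

The first dimensional inconsistency appears in step 2: v = a·t²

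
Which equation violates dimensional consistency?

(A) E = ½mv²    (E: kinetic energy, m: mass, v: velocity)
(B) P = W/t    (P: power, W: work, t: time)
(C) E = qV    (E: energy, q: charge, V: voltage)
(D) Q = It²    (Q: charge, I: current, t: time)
(D) Q = It²

The equation (D) Q = It² is dimensionally incorrect.

LHS (Q): [I T]
RHS (It²): [I T^2] ✗

The dimensions do not match. The other three equations balance.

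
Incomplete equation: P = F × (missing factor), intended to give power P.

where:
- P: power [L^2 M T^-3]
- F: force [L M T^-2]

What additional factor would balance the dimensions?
v (velocity), dimensions [L T^-1]

P has dimensions [L^2 M T^-3] and F has dimensions [L M T^-2].
The missing factor must have dimensions [L^2 M T^-3] / [L M T^-2] = [L T^-1], i.e. velocity (v).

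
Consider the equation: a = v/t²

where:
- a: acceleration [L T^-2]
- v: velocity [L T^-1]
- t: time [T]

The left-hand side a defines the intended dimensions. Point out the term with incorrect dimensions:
The right-hand side term v/t²

a has dimensions [L T^-2], but v/t² has dimensions [L T^-3], so the term v/t² is dimensionally wrong for a.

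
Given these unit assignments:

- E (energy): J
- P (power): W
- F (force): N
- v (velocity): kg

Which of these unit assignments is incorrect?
v

The variable v (velocity) should have units m/s, not kg.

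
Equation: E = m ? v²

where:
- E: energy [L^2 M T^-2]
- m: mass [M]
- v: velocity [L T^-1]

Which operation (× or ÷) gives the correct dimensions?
multiplication (×): E = m × v²

E [L^2 M T^-2]; m [M]; v² [L^2 T^-2].
m × v² → [L^2 M T^-2] ✓
m ÷ v² → [L^-2 M T^2] ✗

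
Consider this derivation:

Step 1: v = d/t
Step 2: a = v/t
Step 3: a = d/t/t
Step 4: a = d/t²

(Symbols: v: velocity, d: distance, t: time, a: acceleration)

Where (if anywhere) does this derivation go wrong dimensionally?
No step introduces an error — all steps are dimensionally consistent.

Step 1: v = d/t → LHS [L T^-1], RHS [L T^-1] ✓
Step 2: a = v/t → LHS [L T^-2], RHS [L T^-2] ✓
Step 3: a = d/t/t → LHS [L T^-2], RHS [L T^-2] ✓
Step 4: a = d/t² → LHS [L T^-2], RHS [L T^-2] ✓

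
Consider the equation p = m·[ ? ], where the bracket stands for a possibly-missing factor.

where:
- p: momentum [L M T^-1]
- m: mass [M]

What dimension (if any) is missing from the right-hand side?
[L T^-1] — velocity (e.g. v)

p has dimensions [L M T^-1]; m has dimensions [M].
The bracketed factor must supply [L M T^-1] / [M] = [L T^-1].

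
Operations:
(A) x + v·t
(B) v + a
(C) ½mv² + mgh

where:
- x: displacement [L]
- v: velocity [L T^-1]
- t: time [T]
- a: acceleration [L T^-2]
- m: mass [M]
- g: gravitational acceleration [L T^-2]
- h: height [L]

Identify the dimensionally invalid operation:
(B) v + a

(A) x + v·t: x [L] and v·t [L] — same dimensions ✓
(B) v + a: v [L T^-1] and a [L T^-2] — different dimensions cannot be added/subtracted ✗
(C) ½mv² + mgh: ½mv² [L^2 M T^-2] and mgh [L^2 M T^-2] — same dimensions ✓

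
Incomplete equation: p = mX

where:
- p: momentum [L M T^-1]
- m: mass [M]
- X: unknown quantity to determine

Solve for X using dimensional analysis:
X = v (velocity), dimensions [L T^-1]

p has dimensions [L M T^-1]; the rest of the RHS (m) has dimensions [M].
So X must have dimensions [L T^-1] — X = v (velocity).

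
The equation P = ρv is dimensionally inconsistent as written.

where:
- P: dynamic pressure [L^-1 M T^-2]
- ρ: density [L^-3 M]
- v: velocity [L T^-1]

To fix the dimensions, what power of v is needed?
The exponent of v should be 2: P = ρv^2

The LHS P has dimensions [L^-1 M T^-2]; v has dimensions [L T^-1].
As written, the RHS ρv (exponent 1 on v) has dimensions [L^-2 M T^-1], which does not match.
With exponent 2, the RHS ρv^2 has dimensions [L^-1 M T^-2], matching the LHS.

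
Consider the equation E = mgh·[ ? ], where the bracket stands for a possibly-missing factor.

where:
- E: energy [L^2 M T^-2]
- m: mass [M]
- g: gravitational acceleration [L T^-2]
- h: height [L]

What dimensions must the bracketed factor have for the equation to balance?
Nothing is missing — the bracketed factor must be dimensionless.

E has dimensions [L^2 M T^-2] and mgh already has dimensions [L^2 M T^-2], so E = mgh is dimensionally complete.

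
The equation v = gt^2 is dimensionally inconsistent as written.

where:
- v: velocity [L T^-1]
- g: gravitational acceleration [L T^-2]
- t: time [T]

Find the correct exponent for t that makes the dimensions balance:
The exponent of t should be 1: v = gt

The LHS v has dimensions [L T^-1]; t has dimensions [T].
As written, the RHS gt^2 (exponent 2 on t) has dimensions [L], which does not match.
With exponent 1, the RHS gt has dimensions [L T^-1], matching the LHS.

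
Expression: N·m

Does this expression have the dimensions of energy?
Yes

The expression N·m has dimensions [L^2 M T^-2], which is exactly energy [L^2 M T^-2].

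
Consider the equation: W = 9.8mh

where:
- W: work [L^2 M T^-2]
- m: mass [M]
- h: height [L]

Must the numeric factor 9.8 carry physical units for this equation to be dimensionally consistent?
Yes

W has dimensions [L^2 M T^-2], while mh alone has dimensions [L M]. For the equation to balance, the factor 9.8 must carry dimensions [L T^-2] — it is a dimensional constant (a numerical value of a physical quantity with its units suppressed), not a pure number.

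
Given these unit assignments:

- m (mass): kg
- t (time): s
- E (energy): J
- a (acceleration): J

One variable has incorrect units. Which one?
a

The variable a (acceleration) should have units m/s², not J.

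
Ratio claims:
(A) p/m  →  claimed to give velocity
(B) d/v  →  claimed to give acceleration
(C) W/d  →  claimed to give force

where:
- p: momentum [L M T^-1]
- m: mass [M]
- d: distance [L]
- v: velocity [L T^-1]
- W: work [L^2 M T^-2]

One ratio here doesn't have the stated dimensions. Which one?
(B) d/v does not give acceleration

(A) p/m: [L T^-1] = velocity [L T^-1] ✓
(B) d/v: [T] ≠ acceleration [L T^-2] ✗
(C) W/d: [L M T^-2] = force [L M T^-2] ✓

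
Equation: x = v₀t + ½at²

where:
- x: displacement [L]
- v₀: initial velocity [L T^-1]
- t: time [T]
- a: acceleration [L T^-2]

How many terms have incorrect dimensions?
0

LHS x: [L]
- v₀t: [L] ✓
- ½at²: [L] ✓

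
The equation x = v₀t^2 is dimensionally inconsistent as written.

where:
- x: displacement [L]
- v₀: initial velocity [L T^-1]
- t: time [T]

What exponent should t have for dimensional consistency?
The exponent of t should be 1: x = v₀t

The LHS x has dimensions [L]; t has dimensions [T].
As written, the RHS v₀t^2 (exponent 2 on t) has dimensions [L T], which does not match.
With exponent 1, the RHS v₀t has dimensions [L], matching the LHS.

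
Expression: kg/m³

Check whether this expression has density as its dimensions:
Yes

The expression kg/m³ has dimensions [L^-3 M], which is exactly density [L^-3 M].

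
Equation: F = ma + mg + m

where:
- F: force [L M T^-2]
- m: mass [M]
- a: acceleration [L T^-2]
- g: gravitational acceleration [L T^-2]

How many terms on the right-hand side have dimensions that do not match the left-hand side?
1

LHS F: [L M T^-2]
- ma: [L M T^-2] ✓
- mg: [L M T^-2] ✓
- m: [M] ✗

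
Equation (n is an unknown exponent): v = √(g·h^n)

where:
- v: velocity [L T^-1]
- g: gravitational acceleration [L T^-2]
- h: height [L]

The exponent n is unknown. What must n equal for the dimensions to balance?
n = 1

v has dimensions [L T^-1]; h has dimensions [L].
With n = 1: √(g·h^1) has dimensions [L T^-1], matching the LHS ✓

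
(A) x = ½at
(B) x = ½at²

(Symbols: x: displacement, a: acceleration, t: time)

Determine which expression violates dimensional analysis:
(A)

(A) x = ½at: LHS [L], RHS [L T^-1] ✗
(B) x = ½at²: LHS [L], RHS [L] ✓

Expression (A) x = ½at is dimensionally incorrect.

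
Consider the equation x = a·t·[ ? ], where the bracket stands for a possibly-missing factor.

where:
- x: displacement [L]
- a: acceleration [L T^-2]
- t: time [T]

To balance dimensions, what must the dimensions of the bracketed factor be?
[T] — time (e.g. t)

x has dimensions [L]; a·t has dimensions [L T^-1].
The bracketed factor must supply [L] / [L T^-1] = [T].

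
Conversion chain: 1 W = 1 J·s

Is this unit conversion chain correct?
The chain is incorrect (it contains an error).

Incorrect: Watt is J/s, not J·s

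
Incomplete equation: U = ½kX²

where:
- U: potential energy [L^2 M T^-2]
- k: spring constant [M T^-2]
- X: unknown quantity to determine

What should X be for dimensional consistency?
X = x (displacement), dimensions [L]

U has dimensions [L^2 M T^-2]; the rest of the RHS (½k) has dimensions [M T^-2].
So X² must have dimensions [L^2], i.e. X has dimensions [L] — X = x (displacement).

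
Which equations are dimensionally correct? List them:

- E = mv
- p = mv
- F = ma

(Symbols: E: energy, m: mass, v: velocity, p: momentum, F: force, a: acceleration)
Dimensionally correct: p = mv, F = ma
Dimensionally incorrect: E = mv
Ordered (correct first, then incorrect): p = mv, F = ma, E = mv

- E = mv: LHS [L^2 M T^-2], RHS [L M T^-1] → incorrect ✗
- p = mv: LHS [L M T^-1], RHS [L M T^-1] → correct ✓
- F = ma: LHS [L M T^-2], RHS [L M T^-2] → correct ✓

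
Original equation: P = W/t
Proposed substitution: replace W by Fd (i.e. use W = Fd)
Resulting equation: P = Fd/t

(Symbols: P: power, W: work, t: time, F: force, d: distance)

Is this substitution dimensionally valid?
Yes

[W] = [L^2 M T^-2] and [Fd] = [L^2 M T^-2]. These match, so the substitution replaces a quantity by one of the same dimensions and the result P = Fd/t has LHS [L^2 M T^-3] vs RHS [L^2 M T^-3] — still consistent.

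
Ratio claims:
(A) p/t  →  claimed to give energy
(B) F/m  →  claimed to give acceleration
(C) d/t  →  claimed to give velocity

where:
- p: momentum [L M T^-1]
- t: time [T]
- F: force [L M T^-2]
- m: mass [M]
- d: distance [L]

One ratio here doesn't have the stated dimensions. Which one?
(A) p/t does not give energy

(A) p/t: [L M T^-2] ≠ energy [L^2 M T^-2] ✗
(B) F/m: [L T^-2] = acceleration [L T^-2] ✓
(C) d/t: [L T^-1] = velocity [L T^-1] ✓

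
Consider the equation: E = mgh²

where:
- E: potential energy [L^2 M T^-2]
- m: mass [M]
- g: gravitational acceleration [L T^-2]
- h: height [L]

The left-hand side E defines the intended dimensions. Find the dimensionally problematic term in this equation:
The right-hand side term mgh²

E has dimensions [L^2 M T^-2], but mgh² has dimensions [L^3 M T^-2], so the term mgh² is dimensionally wrong for E.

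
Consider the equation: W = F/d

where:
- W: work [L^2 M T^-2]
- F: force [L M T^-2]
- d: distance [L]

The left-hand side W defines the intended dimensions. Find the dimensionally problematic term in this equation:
The right-hand side term F/d

W has dimensions [L^2 M T^-2], but F/d has dimensions [M T^-2], so the term F/d is dimensionally wrong for W.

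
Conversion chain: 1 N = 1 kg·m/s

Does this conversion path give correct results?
The chain is incorrect (it contains an error).

Incorrect: Newton is kg·m/s², not kg·m/s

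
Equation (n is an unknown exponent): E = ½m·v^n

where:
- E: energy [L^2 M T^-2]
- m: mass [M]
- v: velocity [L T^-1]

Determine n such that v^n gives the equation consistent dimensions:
n = 2

E has dimensions [L^2 M T^-2]; v has dimensions [L T^-1].
The rest of the RHS has dimensions [M], so v^n must supply [L^2 T^-2].
With n = 2: ½m·v^2 has dimensions [L^2 M T^-2], matching the LHS ✓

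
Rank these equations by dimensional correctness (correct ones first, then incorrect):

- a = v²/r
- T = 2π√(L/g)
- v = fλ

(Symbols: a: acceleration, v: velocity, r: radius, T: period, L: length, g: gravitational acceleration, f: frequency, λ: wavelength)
Dimensionally correct: a = v²/r, T = 2π√(L/g), v = fλ
Dimensionally incorrect: none
Ordered (correct first, then incorrect): a = v²/r, T = 2π√(L/g), v = fλ

- a = v²/r: LHS [L T^-2], RHS [L T^-2] → correct ✓
- T = 2π√(L/g): LHS [T], RHS [T] → correct ✓
- v = fλ: LHS [L T^-1], RHS [L T^-1] → correct ✓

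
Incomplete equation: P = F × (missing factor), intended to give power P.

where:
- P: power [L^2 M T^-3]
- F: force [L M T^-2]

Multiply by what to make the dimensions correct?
v (velocity), dimensions [L T^-1]

P has dimensions [L^2 M T^-3] and F has dimensions [L M T^-2].
The missing factor must have dimensions [L^2 M T^-3] / [L M T^-2] = [L T^-1], i.e. velocity (v).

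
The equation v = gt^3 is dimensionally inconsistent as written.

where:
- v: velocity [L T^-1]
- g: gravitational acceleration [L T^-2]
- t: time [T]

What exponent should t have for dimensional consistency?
The exponent of t should be 1: v = gt

The LHS v has dimensions [L T^-1]; t has dimensions [T].
As written, the RHS gt^3 (exponent 3 on t) has dimensions [L T], which does not match.
With exponent 1, the RHS gt has dimensions [L T^-1], matching the LHS.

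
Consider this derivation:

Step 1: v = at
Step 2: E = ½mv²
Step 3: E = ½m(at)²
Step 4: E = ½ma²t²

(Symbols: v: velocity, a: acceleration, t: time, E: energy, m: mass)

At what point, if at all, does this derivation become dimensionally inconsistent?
No step introduces an error — all steps are dimensionally consistent.

Step 1: v = at → LHS [L T^-1], RHS [L T^-1] ✓
Step 2: E = ½mv² → LHS [L^2 M T^-2], RHS [L^2 M T^-2] ✓
Step 3: E = ½m(at)² → LHS [L^2 M T^-2], RHS [L^2 M T^-2] ✓
Step 4: E = ½ma²t² → LHS [L^2 M T^-2], RHS [L^2 M T^-2] ✓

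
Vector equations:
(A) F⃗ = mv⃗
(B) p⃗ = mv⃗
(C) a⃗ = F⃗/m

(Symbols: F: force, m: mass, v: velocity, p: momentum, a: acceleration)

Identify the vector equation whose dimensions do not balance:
(A) F⃗ = mv⃗

(A) F⃗ = mv⃗: LHS [L M T^-2], RHS [L M T^-1] ✗ — mass times velocity is momentum, not force; should be ma⃗
(B) p⃗ = mv⃗: LHS [L M T^-1], RHS [L M T^-1] ✓ — mass (scalar) times velocity (vector)
(C) a⃗ = F⃗/m: LHS [L T^-2], RHS [L T^-2] ✓ — force (vector) divided by mass (scalar)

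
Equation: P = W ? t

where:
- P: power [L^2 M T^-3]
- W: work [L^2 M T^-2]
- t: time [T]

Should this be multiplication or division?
division (÷): P = W ÷ t

P [L^2 M T^-3]; W [L^2 M T^-2]; t [T].
W × t → [L^2 M T^-1] ✗
W ÷ t → [L^2 M T^-3] ✓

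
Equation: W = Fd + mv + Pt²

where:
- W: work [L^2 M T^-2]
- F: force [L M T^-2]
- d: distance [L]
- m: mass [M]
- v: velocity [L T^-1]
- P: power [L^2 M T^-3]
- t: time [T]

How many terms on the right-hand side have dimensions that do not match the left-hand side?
2

LHS W: [L^2 M T^-2]
- Fd: [L^2 M T^-2] ✓
- mv: [L M T^-1] ✗
- Pt²: [L^2 M T^-1] ✗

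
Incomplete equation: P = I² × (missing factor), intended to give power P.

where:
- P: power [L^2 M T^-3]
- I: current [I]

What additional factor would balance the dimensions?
R (resistance), dimensions [I^-2 L^2 M T^-3]

P has dimensions [L^2 M T^-3] and I² has dimensions [I^2].
The missing factor must have dimensions [L^2 M T^-3] / [I^2] = [I^-2 L^2 M T^-3], i.e. resistance (R).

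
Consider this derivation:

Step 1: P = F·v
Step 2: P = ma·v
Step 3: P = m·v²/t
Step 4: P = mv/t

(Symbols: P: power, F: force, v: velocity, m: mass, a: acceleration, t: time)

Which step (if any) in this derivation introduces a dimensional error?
Step 4

Step 1: P = F·v → LHS [L^2 M T^-3], RHS [L^2 M T^-3] ✓
Step 2: P = ma·v → LHS [L^2 M T^-3], RHS [L^2 M T^-3] ✓
Step 3: P = m·v²/t → LHS [L^2 M T^-3], RHS [L^2 M T^-3] ✓
Step 4: P = mv/t → LHS [L^2 M T^-3], RHS [L M T^-2] ✗

The first dimensional inconsistency appears in step 4: P = mv/t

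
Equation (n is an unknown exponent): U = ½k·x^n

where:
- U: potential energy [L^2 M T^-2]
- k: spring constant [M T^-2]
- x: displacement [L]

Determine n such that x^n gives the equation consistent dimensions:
n = 2

U has dimensions [L^2 M T^-2]; x has dimensions [L].
The rest of the RHS has dimensions [M T^-2], so x^n must supply [L^2].
With n = 2: ½k·x^2 has dimensions [L^2 M T^-2], matching the LHS ✓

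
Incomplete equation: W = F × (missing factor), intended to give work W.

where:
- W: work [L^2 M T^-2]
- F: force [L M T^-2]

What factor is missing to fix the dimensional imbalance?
d (distance), dimensions [L]

W has dimensions [L^2 M T^-2] and F has dimensions [L M T^-2].
The missing factor must have dimensions [L^2 M T^-2] / [L M T^-2] = [L], i.e. distance (d).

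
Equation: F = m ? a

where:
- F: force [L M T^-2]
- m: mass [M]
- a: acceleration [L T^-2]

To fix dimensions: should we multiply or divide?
multiplication (×): F = m × a

F [L M T^-2]; m [M]; a [L T^-2].
m × a → [L M T^-2] ✓
m ÷ a → [L^-1 M T^2] ✗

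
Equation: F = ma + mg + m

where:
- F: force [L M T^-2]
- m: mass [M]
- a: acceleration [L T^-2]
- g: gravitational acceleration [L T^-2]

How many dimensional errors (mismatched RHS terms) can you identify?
1

LHS F: [L M T^-2]
- ma: [L M T^-2] ✓
- mg: [L M T^-2] ✓
- m: [M] ✗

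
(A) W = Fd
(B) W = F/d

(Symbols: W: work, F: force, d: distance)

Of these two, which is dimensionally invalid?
(B)

(A) W = Fd: LHS [L^2 M T^-2], RHS [L^2 M T^-2] ✓
(B) W = F/d: LHS [L^2 M T^-2], RHS [M T^-2] ✗

Expression (B) W = F/d is dimensionally incorrect.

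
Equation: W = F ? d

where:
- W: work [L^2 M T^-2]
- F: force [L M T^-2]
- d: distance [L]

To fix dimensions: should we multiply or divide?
multiplication (×): W = F × d

W [L^2 M T^-2]; F [L M T^-2]; d [L].
F × d → [L^2 M T^-2] ✓
F ÷ d → [M T^-2] ✗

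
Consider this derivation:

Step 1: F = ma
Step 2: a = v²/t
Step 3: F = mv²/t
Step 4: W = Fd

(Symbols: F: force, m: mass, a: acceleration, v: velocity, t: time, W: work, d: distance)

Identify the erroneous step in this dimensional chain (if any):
Step 2

Step 1: F = ma → LHS [L M T^-2], RHS [L M T^-2] ✓
Step 2: a = v²/t → LHS [L T^-2], RHS [L^2 T^-3] ✗

The first dimensional inconsistency appears in step 2: a = v²/t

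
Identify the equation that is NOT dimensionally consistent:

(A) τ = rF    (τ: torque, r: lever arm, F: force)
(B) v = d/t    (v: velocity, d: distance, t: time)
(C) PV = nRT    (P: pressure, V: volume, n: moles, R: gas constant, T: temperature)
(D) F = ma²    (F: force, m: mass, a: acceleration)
(D) F = ma²

The equation (D) F = ma² is dimensionally incorrect.

LHS (F): [L M T^-2]
RHS (ma²): [L^2 M T^-4] ✗

The dimensions do not match. The other three equations balance.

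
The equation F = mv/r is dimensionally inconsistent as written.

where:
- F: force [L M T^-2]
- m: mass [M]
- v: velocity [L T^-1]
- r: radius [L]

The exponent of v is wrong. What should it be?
The exponent of v should be 2: F = mv^2/r

The LHS F has dimensions [L M T^-2]; v has dimensions [L T^-1].
As written, the RHS mv/r (exponent 1 on v) has dimensions [M T^-1], which does not match.
With exponent 2, the RHS mv^2/r has dimensions [L M T^-2], matching the LHS.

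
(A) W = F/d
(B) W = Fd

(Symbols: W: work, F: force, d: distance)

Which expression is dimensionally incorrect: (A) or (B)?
(A)

(A) W = F/d: LHS [L^2 M T^-2], RHS [M T^-2] ✗
(B) W = Fd: LHS [L^2 M T^-2], RHS [L^2 M T^-2] ✓

Expression (A) W = F/d is dimensionally incorrect.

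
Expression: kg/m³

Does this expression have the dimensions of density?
Yes

The expression kg/m³ has dimensions [L^-3 M], which is exactly density [L^-3 M].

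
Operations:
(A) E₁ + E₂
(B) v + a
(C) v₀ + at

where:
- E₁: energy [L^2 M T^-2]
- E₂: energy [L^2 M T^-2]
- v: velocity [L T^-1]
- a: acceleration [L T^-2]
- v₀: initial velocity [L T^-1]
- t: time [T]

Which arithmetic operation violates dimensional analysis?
(B) v + a

(A) E₁ + E₂: E₁ [L^2 M T^-2] and E₂ [L^2 M T^-2] — same dimensions ✓
(B) v + a: v [L T^-1] and a [L T^-2] — different dimensions cannot be added/subtracted ✗
(C) v₀ + at: v₀ [L T^-1] and at [L T^-1] — same dimensions ✓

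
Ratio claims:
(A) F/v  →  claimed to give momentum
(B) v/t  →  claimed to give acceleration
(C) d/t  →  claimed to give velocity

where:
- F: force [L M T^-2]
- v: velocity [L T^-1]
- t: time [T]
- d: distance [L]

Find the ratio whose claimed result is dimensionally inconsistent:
(A) F/v does not give momentum

(A) F/v: [M T^-1] ≠ momentum [L M T^-1] ✗
(B) v/t: [L T^-2] = acceleration [L T^-2] ✓
(C) d/t: [L T^-1] = velocity [L T^-1] ✓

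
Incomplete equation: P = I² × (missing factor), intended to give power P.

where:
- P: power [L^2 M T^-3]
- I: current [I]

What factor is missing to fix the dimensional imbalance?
R (resistance), dimensions [I^-2 L^2 M T^-3]

P has dimensions [L^2 M T^-3] and I² has dimensions [I^2].
The missing factor must have dimensions [L^2 M T^-3] / [I^2] = [I^-2 L^2 M T^-3], i.e. resistance (R).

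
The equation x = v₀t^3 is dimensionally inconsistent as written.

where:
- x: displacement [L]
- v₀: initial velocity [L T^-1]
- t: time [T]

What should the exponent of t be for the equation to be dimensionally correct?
The exponent of t should be 1: x = v₀t

The LHS x has dimensions [L]; t has dimensions [T].
As written, the RHS v₀t^3 (exponent 3 on t) has dimensions [L T^2], which does not match.
With exponent 1, the RHS v₀t has dimensions [L], matching the LHS.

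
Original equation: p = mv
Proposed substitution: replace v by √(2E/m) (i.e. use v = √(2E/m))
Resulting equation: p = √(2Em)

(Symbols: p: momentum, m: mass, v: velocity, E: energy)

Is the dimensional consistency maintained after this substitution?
Yes

[v] = [L T^-1] and [√(2E/m)] = [L T^-1]. These match, so the substitution replaces a quantity by one of the same dimensions and the result p = √(2Em) has LHS [L M T^-1] vs RHS [L M T^-1] — still consistent.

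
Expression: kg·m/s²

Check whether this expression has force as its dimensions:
Yes

The expression kg·m/s² has dimensions [L M T^-2], which is exactly force [L M T^-2].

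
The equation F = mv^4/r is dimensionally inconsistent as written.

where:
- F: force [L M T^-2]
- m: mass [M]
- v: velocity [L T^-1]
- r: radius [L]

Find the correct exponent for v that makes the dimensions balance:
The exponent of v should be 2: F = mv^2/r

The LHS F has dimensions [L M T^-2]; v has dimensions [L T^-1].
As written, the RHS mv^4/r (exponent 4 on v) has dimensions [L^3 M T^-4], which does not match.
With exponent 2, the RHS mv^2/r has dimensions [L M T^-2], matching the LHS.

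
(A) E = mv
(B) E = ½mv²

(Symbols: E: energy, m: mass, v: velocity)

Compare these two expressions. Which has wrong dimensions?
(A)

(A) E = mv: LHS [L^2 M T^-2], RHS [L M T^-1] ✗
(B) E = ½mv²: LHS [L^2 M T^-2], RHS [L^2 M T^-2] ✓

Expression (A) E = mv is dimensionally incorrect.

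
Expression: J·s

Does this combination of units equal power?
No

The expression J·s has dimensions [L^2 M T^-1], but power has dimensions [L^2 M T^-3].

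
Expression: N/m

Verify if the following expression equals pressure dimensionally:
No

The expression N/m has dimensions [M T^-2], but pressure has dimensions [L^-1 M T^-2].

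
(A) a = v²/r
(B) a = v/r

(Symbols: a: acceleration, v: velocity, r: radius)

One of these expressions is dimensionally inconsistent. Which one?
(B)

(A) a = v²/r: LHS [L T^-2], RHS [L T^-2] ✓
(B) a = v/r: LHS [L T^-2], RHS [T^-1] ✗

Expression (B) a = v/r is dimensionally incorrect.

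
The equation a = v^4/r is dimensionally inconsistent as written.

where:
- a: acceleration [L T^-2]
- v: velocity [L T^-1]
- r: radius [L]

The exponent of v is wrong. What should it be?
The exponent of v should be 2: a = v^2/r

The LHS a has dimensions [L T^-2]; v has dimensions [L T^-1].
As written, the RHS v^4/r (exponent 4 on v) has dimensions [L^3 T^-4], which does not match.
With exponent 2, the RHS v^2/r has dimensions [L T^-2], matching the LHS.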